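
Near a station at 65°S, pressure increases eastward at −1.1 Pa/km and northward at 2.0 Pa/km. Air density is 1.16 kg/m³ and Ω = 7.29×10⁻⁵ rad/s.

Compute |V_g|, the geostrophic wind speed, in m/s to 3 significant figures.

Coriolis parameter at 65°S:
f = 2Ω sin φ = 2 × 7.29×10⁻⁵ × sin 65° = 1.32×10⁻⁴ s⁻¹
In the Southern Hemisphere f is negative: f = −1.32×10⁻⁴ s⁻¹.
Component geostrophic relations (x east, y north):
u_g = −(1/(fρ)) ∂P/∂y,  v_g = (1/(fρ)) ∂P/∂x
u_g = −(2.0×10⁻³)/(−1.32×10⁻⁴ × 1.16) = 13.0 m/s;  v_g = (−1.1×10⁻³)/(−1.32×10⁻⁴ × 1.16) = 7.18 m/s
|V_g| = √(u_g² + v_g²) = 14.9 m/s

14.9 m/s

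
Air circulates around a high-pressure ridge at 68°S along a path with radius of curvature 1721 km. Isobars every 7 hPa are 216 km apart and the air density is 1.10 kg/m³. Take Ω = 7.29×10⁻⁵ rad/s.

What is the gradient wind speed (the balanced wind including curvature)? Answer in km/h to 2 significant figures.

88 km/h

Coriolis parameter at 68°S:
f = 2Ω sin φ = 2 × 7.29×10⁻⁵ × sin 68° = 1.35×10⁻⁴ s⁻¹
Pressure gradient: |∂P/∂n| = 700 Pa / 216000 m = 3.24×10⁻³ Pa/m
Geostrophic speed: V_g = |∂P/∂n|/(fρ) = 3.24×10⁻³/(1.35×10⁻⁴ × 1.10) = 21.8 m/s
Around a high, pressure-gradient force acts outward with centrifugal, so Coriolis balances both:
fV = (1/ρ)|∂P/∂n| + V²/R  →  V² − fR·V + fR·V_g = 0
With fR = 1.35×10⁻⁴ × 1721×10³ m = 233 m/s:
V = [fR − √((fR)² − 4 fR V_g)]/2 = [233 − √(233² − 4×233×21.8)]/2 = 24.3 m/s
Supergeostrophic (V > V_g = 21.8 m/s), as expected around a high.
Converting: 24.3 m/s × 3.6 = 88 km/h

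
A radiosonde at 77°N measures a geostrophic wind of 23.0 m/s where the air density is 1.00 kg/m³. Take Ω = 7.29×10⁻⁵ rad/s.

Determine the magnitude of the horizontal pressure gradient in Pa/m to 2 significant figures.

3.3×10⁻³ Pa/m

Coriolis parameter at 77°N:
f = 2Ω sin φ = 2 × 7.29×10⁻⁵ × sin 77° = 1.42×10⁻⁴ s⁻¹
Geostrophic balance rearranged: |∂P/∂n| = f ρ V_g
|∂P/∂n| = 1.42×10⁻⁴ × 1.00 × 23.0 = 3.27×10⁻³ Pa/m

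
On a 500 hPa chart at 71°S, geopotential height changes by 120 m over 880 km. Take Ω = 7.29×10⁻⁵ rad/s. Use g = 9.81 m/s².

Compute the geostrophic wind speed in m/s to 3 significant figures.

9.70 m/s

Coriolis parameter at 71°S:
f = 2Ω sin φ = 2 × 7.29×10⁻⁵ × sin 71° = 1.38×10⁻⁴ s⁻¹
Height gradient: |∂Z/∂n| = 120 m / 880000 m = 1.36×10⁻⁴
On a pressure surface, geostrophic balance gives V_g = (g/f)|∂Z/∂n|:
V_g = 9.81 × 1.36×10⁻⁴ / 1.38×10⁻⁴ = 9.70 m/s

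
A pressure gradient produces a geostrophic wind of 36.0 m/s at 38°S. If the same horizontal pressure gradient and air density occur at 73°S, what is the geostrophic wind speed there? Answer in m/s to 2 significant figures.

23 m/s

With the same pressure gradient and density, V_g ∝ 1/f ∝ 1/sin φ.
V₂ = V₁ · sin φ₁ / sin φ₂ = 36.0 × sin 38° / sin 73°
V₂ = 36.0 × 0.6157/0.9563 = 23 m/s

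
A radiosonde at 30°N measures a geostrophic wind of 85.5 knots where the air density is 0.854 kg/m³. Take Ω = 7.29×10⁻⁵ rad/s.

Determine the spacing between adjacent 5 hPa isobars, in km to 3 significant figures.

183 km

Coriolis parameter at 30°N:
f = 2Ω sin φ = 2 × 7.29×10⁻⁵ × sin 30° = 7.29×10⁻⁵ s⁻¹
Wind speed in SI: 85.5 knots = 44.0 m/s
Geostrophic balance rearranged: |∂P/∂n| = f ρ V_g
|∂P/∂n| = 7.29×10⁻⁵ × 0.854 × 44.0 = 2.74×10⁻³ Pa/m
Isobar spacing: Δn = ΔP/|∂P/∂n| = 500 Pa / 2.74×10⁻³ Pa/m = 182591 m ≈ 183 km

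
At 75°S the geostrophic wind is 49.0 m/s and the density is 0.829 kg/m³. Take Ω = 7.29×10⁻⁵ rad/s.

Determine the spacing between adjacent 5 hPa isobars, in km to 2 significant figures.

Coriolis parameter at 75°S:
f = 2Ω sin φ = 2 × 7.29×10⁻⁵ × sin 75° = 1.41×10⁻⁴ s⁻¹
Geostrophic balance rearranged: |∂P/∂n| = f ρ V_g
|∂P/∂n| = 1.41×10⁻⁴ × 0.829 × 49.0 = 5.72×10⁻³ Pa/m
Isobar spacing: Δn = ΔP/|∂P/∂n| = 500 Pa / 5.72×10⁻³ Pa/m = 87401 m ≈ 87 km

87 km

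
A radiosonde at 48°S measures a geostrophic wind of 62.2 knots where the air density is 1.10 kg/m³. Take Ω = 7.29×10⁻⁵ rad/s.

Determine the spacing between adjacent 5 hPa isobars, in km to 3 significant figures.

131 km

Coriolis parameter at 48°S:
f = 2Ω sin φ = 2 × 7.29×10⁻⁵ × sin 48° = 1.08×10⁻⁴ s⁻¹
Wind speed in SI: 62.2 knots = 32.0 m/s
Geostrophic balance rearranged: |∂P/∂n| = f ρ V_g
|∂P/∂n| = 1.08×10⁻⁴ × 1.10 × 32.0 = 3.81×10⁻³ Pa/m
Isobar spacing: Δn = ΔP/|∂P/∂n| = 500 Pa / 3.81×10⁻³ Pa/m = 131105 m ≈ 131 km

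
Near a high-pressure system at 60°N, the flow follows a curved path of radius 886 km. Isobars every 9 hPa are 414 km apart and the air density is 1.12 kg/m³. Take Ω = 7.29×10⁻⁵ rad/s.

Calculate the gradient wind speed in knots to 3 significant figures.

35.8 knots

Coriolis parameter at 60°N:
f = 2Ω sin φ = 2 × 7.29×10⁻⁵ × sin 60° = 1.26×10⁻⁴ s⁻¹
Pressure gradient: |∂P/∂n| = 900 Pa / 414000 m = 2.17×10⁻³ Pa/m
Geostrophic speed: V_g = |∂P/∂n|/(fρ) = 2.17×10⁻³/(1.26×10⁻⁴ × 1.12) = 15.4 m/s
Around a high, pressure-gradient force acts outward with centrifugal, so Coriolis balances both:
fV = (1/ρ)|∂P/∂n| + V²/R  →  V² − fR·V + fR·V_g = 0
With fR = 1.26×10⁻⁴ × 886×10³ m = 112 m/s:
V = [fR − √((fR)² − 4 fR V_g)]/2 = [112 − √(112² − 4×112×15.4)]/2 = 18.4 m/s
Supergeostrophic (V > V_g = 15.4 m/s), as expected around a high.
Converting: 18.4 m/s × 1.944 = 35.8 knots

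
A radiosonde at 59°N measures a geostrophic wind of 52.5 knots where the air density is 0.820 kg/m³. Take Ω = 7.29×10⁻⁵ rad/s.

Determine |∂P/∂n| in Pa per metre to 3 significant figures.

Coriolis parameter at 59°N:
f = 2Ω sin φ = 2 × 7.29×10⁻⁵ × sin 59° = 1.25×10⁻⁴ s⁻¹
Wind speed in SI: 52.5 knots = 27.0 m/s
Geostrophic balance rearranged: |∂P/∂n| = f ρ V_g
|∂P/∂n| = 1.25×10⁻⁴ × 0.820 × 27.0 = 2.77×10⁻³ Pa/m

2.77×10⁻³ Pa/m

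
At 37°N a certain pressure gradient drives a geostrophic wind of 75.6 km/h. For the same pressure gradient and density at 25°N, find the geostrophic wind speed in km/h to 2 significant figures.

110 km/h

With the same pressure gradient and density, V_g ∝ 1/f ∝ 1/sin φ.
V₂ = V₁ · sin φ₁ / sin φ₂ = 75.6 × sin 37° / sin 25°
V₂ = 75.6 × 0.6018/0.4226 = 110 km/h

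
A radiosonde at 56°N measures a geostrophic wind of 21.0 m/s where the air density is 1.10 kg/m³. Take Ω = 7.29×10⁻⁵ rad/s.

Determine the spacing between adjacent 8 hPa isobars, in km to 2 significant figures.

Coriolis parameter at 56°N:
f = 2Ω sin φ = 2 × 7.29×10⁻⁵ × sin 56° = 1.21×10⁻⁴ s⁻¹
Geostrophic balance rearranged: |∂P/∂n| = f ρ V_g
|∂P/∂n| = 1.21×10⁻⁴ × 1.10 × 21.0 = 2.79×10⁻³ Pa/m
Isobar spacing: Δn = ΔP/|∂P/∂n| = 800 Pa / 2.79×10⁻³ Pa/m = 286514 m ≈ 290 km

290 km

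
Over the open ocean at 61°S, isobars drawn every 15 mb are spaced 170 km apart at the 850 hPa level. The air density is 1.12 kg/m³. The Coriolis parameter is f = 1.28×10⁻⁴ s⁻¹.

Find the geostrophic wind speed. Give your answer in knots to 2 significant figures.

120 knots

Pressure gradient: |∂P/∂n| = 1500 Pa / 170000 m = 8.82×10⁻³ Pa/m
Geostrophic balance (pressure-gradient force = Coriolis force):
V_g = (1/(fρ)) |∂P/∂n| = 8.82×10⁻³ / (1.28×10⁻⁴ × 1.12) = 61.5 m/s
Converting: 61.5 m/s × 1.944 = 120 knots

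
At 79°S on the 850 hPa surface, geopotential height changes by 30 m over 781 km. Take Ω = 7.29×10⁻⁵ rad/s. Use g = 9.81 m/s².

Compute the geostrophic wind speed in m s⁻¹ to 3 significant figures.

2.63 m s⁻¹

Coriolis parameter at 79°S:
f = 2Ω sin φ = 2 × 7.29×10⁻⁵ × sin 79° = 1.43×10⁻⁴ s⁻¹
Height gradient: |∂Z/∂n| = 30 m / 781000 m = 3.84×10⁻⁵
On a pressure surface, geostrophic balance gives V_g = (g/f)|∂Z/∂n|:
V_g = 9.81 × 3.84×10⁻⁵ / 1.43×10⁻⁴ = 2.63 m/s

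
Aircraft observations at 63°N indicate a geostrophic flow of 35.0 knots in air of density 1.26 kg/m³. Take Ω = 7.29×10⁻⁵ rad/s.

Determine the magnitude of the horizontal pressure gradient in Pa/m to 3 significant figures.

2.95×10⁻³ Pa/m

Coriolis parameter at 63°N:
f = 2Ω sin φ = 2 × 7.29×10⁻⁵ × sin 63° = 1.30×10⁻⁴ s⁻¹
Wind speed in SI: 35.0 knots = 18.0 m/s
Geostrophic balance rearranged: |∂P/∂n| = f ρ V_g
|∂P/∂n| = 1.30×10⁻⁴ × 1.26 × 18.0 = 2.95×10⁻³ Pa/m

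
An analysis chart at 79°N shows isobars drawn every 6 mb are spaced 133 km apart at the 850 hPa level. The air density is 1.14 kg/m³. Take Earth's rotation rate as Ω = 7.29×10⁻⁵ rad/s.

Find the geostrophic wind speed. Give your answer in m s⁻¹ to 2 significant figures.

28 m s⁻¹

Coriolis parameter at 79°N:
f = 2Ω sin φ = 2 × 7.29×10⁻⁵ × sin 79° = 1.43×10⁻⁴ s⁻¹
Pressure gradient: |∂P/∂n| = 600 Pa / 133000 m = 4.51×10⁻³ Pa/m
Geostrophic balance (pressure-gradient force = Coriolis force):
V_g = (1/(fρ)) |∂P/∂n| = 4.51×10⁻³ / (1.43×10⁻⁴ × 1.14) = 27.6 m/s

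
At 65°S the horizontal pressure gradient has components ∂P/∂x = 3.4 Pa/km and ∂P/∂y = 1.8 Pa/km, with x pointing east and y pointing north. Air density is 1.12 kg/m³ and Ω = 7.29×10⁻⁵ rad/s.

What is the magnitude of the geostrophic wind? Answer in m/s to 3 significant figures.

Coriolis parameter at 65°S:
f = 2Ω sin φ = 2 × 7.29×10⁻⁵ × sin 65° = 1.32×10⁻⁴ s⁻¹
In the Southern Hemisphere f is negative: f = −1.32×10⁻⁴ s⁻¹.
Component geostrophic relations (x east, y north):
u_g = −(1/(fρ)) ∂P/∂y,  v_g = (1/(fρ)) ∂P/∂x
u_g = −(1.8×10⁻³)/(−1.32×10⁻⁴ × 1.12) = 12.2 m/s;  v_g = (3.4×10⁻³)/(−1.32×10⁻⁴ × 1.12) = −23.0 m/s
|V_g| = √(u_g² + v_g²) = 26.0 m/s

26.0 m/s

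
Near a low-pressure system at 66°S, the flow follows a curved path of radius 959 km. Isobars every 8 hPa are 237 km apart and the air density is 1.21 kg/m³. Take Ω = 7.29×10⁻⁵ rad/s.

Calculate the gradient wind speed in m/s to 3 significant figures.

Coriolis parameter at 66°S:
f = 2Ω sin φ = 2 × 7.29×10⁻⁵ × sin 66° = 1.33×10⁻⁴ s⁻¹
Pressure gradient: |∂P/∂n| = 800 Pa / 237000 m = 3.38×10⁻³ Pa/m
Geostrophic speed: V_g = |∂P/∂n|/(fρ) = 3.38×10⁻³/(1.33×10⁻⁴ × 1.21) = 20.9 m/s
Around a low, centrifugal force acts outward with Coriolis, so pressure-gradient force balances both:
(1/ρ)|∂P/∂n| = fV + V²/R  →  V² + fR·V − fR·V_g = 0
With fR = 1.33×10⁻⁴ × 959×10³ m = 128 m/s:
V = [−fR + √((fR)² + 4 fR V_g)]/2 = [−128 + √(128² + 4×128×20.9)]/2 = 18.3 m/s
Subgeostrophic (V < V_g = 20.9 m/s), as expected around a low.

18.3 m/s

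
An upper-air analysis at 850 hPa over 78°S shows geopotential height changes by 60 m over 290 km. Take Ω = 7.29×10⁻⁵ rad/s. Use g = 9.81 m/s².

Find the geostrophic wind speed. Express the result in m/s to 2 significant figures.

Coriolis parameter at 78°S:
f = 2Ω sin φ = 2 × 7.29×10⁻⁵ × sin 78° = 1.43×10⁻⁴ s⁻¹
Height gradient: |∂Z/∂n| = 60 m / 290000 m = 2.07×10⁻⁴
On a pressure surface, geostrophic balance gives V_g = (g/f)|∂Z/∂n|:
V_g = 9.81 × 2.07×10⁻⁴ / 1.43×10⁻⁴ = 14.2 m/s

14 m/s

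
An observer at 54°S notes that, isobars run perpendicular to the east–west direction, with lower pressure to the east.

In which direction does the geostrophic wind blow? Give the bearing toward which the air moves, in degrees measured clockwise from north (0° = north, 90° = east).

000°

The pressure-gradient force points toward the east (bearing 090°).
Geostrophic balance: in the Southern Hemisphere the Coriolis force deflects motion to the left, so the geostrophic wind blows 90° to the left of the pressure-gradient force (low pressure on the right).
Rotating 090° by 90° counterclockwise gives 000° — the wind blows toward the north.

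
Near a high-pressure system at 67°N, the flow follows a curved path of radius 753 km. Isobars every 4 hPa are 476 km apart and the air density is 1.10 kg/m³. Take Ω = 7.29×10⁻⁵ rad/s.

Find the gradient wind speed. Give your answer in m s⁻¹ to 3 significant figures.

6.05 m s⁻¹

Coriolis parameter at 67°N:
f = 2Ω sin φ = 2 × 7.29×10⁻⁵ × sin 67° = 1.34×10⁻⁴ s⁻¹
Pressure gradient: |∂P/∂n| = 400 Pa / 476000 m = 8.40×10⁻⁴ Pa/m
Geostrophic speed: V_g = |∂P/∂n|/(fρ) = 8.40×10⁻⁴/(1.34×10⁻⁴ × 1.10) = 5.69 m/s
Around a high, pressure-gradient force acts outward with centrifugal, so Coriolis balances both:
fV = (1/ρ)|∂P/∂n| + V²/R  →  V² − fR·V + fR·V_g = 0
With fR = 1.34×10⁻⁴ × 753×10³ m = 101 m/s:
V = [fR − √((fR)² − 4 fR V_g)]/2 = [101 − √(101² − 4×101×5.69)]/2 = 6.05 m/s
Supergeostrophic (V > V_g = 5.69 m/s), as expected around a high.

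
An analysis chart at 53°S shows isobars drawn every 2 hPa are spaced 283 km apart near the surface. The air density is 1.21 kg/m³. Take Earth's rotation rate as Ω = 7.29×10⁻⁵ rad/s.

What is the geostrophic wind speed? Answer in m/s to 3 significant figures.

Coriolis parameter at 53°S:
f = 2Ω sin φ = 2 × 7.29×10⁻⁵ × sin 53° = 1.16×10⁻⁴ s⁻¹
Pressure gradient: |∂P/∂n| = 200 Pa / 283000 m = 7.07×10⁻⁴ Pa/m
Geostrophic balance (pressure-gradient force = Coriolis force):
V_g = (1/(fρ)) |∂P/∂n| = 7.07×10⁻⁴ / (1.16×10⁻⁴ × 1.21) = 5.02 m/s

5.02 m/s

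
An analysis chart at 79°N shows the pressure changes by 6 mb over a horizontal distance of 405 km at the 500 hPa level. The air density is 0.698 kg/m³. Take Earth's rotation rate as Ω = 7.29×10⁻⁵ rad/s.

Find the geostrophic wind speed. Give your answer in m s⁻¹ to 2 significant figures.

15 m s⁻¹

Coriolis parameter at 79°N:
f = 2Ω sin φ = 2 × 7.29×10⁻⁵ × sin 79° = 1.43×10⁻⁴ s⁻¹
Pressure gradient: |∂P/∂n| = 600 Pa / 405000 m = 1.48×10⁻³ Pa/m
Geostrophic balance (pressure-gradient force = Coriolis force):
V_g = (1/(fρ)) |∂P/∂n| = 1.48×10⁻³ / (1.43×10⁻⁴ × 0.698) = 14.8 m/s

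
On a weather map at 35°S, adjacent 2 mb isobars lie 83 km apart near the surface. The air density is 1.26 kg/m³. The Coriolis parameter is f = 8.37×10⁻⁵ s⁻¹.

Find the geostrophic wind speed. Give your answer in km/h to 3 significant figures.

Pressure gradient: |∂P/∂n| = 200 Pa / 83000 m = 2.41×10⁻³ Pa/m
Geostrophic balance (pressure-gradient force = Coriolis force):
V_g = (1/(fρ)) |∂P/∂n| = 2.41×10⁻³ / (8.37×10⁻⁵ × 1.26) = 22.8 m/s
Converting: 22.8 m/s × 3.6 = 82.3 km/h

82.3 km/h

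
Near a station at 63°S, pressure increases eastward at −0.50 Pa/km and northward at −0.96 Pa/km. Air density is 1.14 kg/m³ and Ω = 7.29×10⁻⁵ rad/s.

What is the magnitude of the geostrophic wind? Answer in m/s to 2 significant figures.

7.3 m/s

Coriolis parameter at 63°S:
f = 2Ω sin φ = 2 × 7.29×10⁻⁵ × sin 63° = 1.30×10⁻⁴ s⁻¹
In the Southern Hemisphere f is negative: f = −1.30×10⁻⁴ s⁻¹.
Component geostrophic relations (x east, y north):
u_g = −(1/(fρ)) ∂P/∂y,  v_g = (1/(fρ)) ∂P/∂x
u_g = −(−0.96×10⁻³)/(−1.30×10⁻⁴ × 1.14) = −6.48 m/s;  v_g = (−0.50×10⁻³)/(−1.30×10⁻⁴ × 1.14) = 3.38 m/s
|V_g| = √(u_g² + v_g²) = 7.31 m/s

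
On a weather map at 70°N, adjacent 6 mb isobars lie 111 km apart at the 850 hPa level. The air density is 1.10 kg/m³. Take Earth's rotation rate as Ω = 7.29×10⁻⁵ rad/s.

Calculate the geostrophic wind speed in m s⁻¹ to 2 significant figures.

Coriolis parameter at 70°N:
f = 2Ω sin φ = 2 × 7.29×10⁻⁵ × sin 70° = 1.37×10⁻⁴ s⁻¹
Pressure gradient: |∂P/∂n| = 600 Pa / 111000 m = 5.41×10⁻³ Pa/m
Geostrophic balance (pressure-gradient force = Coriolis force):
V_g = (1/(fρ)) |∂P/∂n| = 5.41×10⁻³ / (1.37×10⁻⁴ × 1.10) = 35.9 m/s

36 m s⁻¹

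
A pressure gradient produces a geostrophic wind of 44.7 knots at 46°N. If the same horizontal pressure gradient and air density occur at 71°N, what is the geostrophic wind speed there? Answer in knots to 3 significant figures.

With the same pressure gradient and density, V_g ∝ 1/f ∝ 1/sin φ.
V₂ = V₁ · sin φ₁ / sin φ₂ = 44.7 × sin 46° / sin 71°
V₂ = 44.7 × 0.7193/0.9455 = 34.0 knots

34.0 knots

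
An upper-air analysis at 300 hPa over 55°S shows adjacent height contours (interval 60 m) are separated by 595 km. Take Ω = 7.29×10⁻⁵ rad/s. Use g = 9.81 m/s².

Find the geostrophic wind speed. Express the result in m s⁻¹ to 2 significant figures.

8.3 m s⁻¹

Coriolis parameter at 55°S:
f = 2Ω sin φ = 2 × 7.29×10⁻⁵ × sin 55° = 1.19×10⁻⁴ s⁻¹
Height gradient: |∂Z/∂n| = 60 m / 595000 m = 1.01×10⁻⁴
On a pressure surface, geostrophic balance gives V_g = (g/f)|∂Z/∂n|:
V_g = 9.81 × 1.01×10⁻⁴ / 1.19×10⁻⁴ = 8.28 m/s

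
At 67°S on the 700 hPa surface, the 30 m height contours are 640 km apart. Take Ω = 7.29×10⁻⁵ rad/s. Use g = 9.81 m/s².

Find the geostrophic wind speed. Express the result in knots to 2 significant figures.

6.7 knots

Coriolis parameter at 67°S:
f = 2Ω sin φ = 2 × 7.29×10⁻⁵ × sin 67° = 1.34×10⁻⁴ s⁻¹
Height gradient: |∂Z/∂n| = 30 m / 640000 m = 4.69×10⁻⁵
On a pressure surface, geostrophic balance gives V_g = (g/f)|∂Z/∂n|:
V_g = 9.81 × 4.69×10⁻⁵ / 1.34×10⁻⁴ = 3.43 m/s
Converting: 3.43 m/s × 1.944 = 6.7 knots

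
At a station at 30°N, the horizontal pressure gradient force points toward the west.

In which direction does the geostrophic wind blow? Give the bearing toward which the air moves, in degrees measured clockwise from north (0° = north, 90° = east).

The pressure-gradient force points toward the west (bearing 270°).
Geostrophic balance: in the Northern Hemisphere the Coriolis force deflects motion to the right, so the geostrophic wind blows 90° to the right of the pressure-gradient force (low pressure on the left).
Rotating 270° by 90° clockwise gives 000° — the wind blows toward the north.

000°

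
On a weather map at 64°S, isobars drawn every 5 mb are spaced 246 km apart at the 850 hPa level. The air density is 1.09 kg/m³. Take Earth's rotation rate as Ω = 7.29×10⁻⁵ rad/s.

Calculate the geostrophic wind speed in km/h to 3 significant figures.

51.2 km/h

Coriolis parameter at 64°S:
f = 2Ω sin φ = 2 × 7.29×10⁻⁵ × sin 64° = 1.31×10⁻⁴ s⁻¹
Pressure gradient: |∂P/∂n| = 500 Pa / 246000 m = 2.03×10⁻³ Pa/m
Geostrophic balance (pressure-gradient force = Coriolis force):
V_g = (1/(fρ)) |∂P/∂n| = 2.03×10⁻³ / (1.31×10⁻⁴ × 1.09) = 14.2 m/s
Converting: 14.2 m/s × 3.6 = 51.2 km/h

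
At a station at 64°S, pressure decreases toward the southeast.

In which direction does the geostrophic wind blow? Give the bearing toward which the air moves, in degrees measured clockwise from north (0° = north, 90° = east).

045°

The pressure-gradient force points toward the southeast (bearing 135°).
Geostrophic balance: in the Southern Hemisphere the Coriolis force deflects motion to the left, so the geostrophic wind blows 90° to the left of the pressure-gradient force (low pressure on the right).
Rotating 135° by 90° counterclockwise gives 045° — the wind blows toward the northeast.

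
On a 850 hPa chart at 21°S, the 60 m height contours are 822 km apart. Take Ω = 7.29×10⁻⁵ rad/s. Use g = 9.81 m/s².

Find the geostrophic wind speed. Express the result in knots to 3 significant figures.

Coriolis parameter at 21°S:
f = 2Ω sin φ = 2 × 7.29×10⁻⁵ × sin 21° = 5.23×10⁻⁵ s⁻¹
Height gradient: |∂Z/∂n| = 60 m / 822000 m = 7.30×10⁻⁵
On a pressure surface, geostrophic balance gives V_g = (g/f)|∂Z/∂n|:
V_g = 9.81 × 7.30×10⁻⁵ / 5.23×10⁻⁵ = 13.7 m/s
Converting: 13.7 m/s × 1.944 = 26.6 knots

26.6 knots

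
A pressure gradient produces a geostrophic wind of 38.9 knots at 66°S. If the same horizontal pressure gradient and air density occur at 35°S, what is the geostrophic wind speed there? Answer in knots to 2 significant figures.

62 knots

With the same pressure gradient and density, V_g ∝ 1/f ∝ 1/sin φ.
V₂ = V₁ · sin φ₁ / sin φ₂ = 38.9 × sin 66° / sin 35°
V₂ = 38.9 × 0.9135/0.5736 = 62 knots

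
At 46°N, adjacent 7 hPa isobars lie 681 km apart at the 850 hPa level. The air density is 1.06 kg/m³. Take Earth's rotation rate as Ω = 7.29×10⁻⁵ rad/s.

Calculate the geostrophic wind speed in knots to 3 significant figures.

Coriolis parameter at 46°N:
f = 2Ω sin φ = 2 × 7.29×10⁻⁵ × sin 46° = 1.05×10⁻⁴ s⁻¹
Pressure gradient: |∂P/∂n| = 700 Pa / 681000 m = 1.03×10⁻³ Pa/m
Geostrophic balance (pressure-gradient force = Coriolis force):
V_g = (1/(fρ)) |∂P/∂n| = 1.03×10⁻³ / (1.05×10⁻⁴ × 1.06) = 9.25 m/s
Converting: 9.25 m/s × 1.944 = 18.0 knots

18.0 knots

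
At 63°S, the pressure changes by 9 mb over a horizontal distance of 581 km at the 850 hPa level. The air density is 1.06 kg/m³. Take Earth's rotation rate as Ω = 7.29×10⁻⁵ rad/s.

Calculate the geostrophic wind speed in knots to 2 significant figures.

22 knots

Coriolis parameter at 63°S:
f = 2Ω sin φ = 2 × 7.29×10⁻⁵ × sin 63° = 1.30×10⁻⁴ s⁻¹
Pressure gradient: |∂P/∂n| = 900 Pa / 581000 m = 1.55×10⁻³ Pa/m
Geostrophic balance (pressure-gradient force = Coriolis force):
V_g = (1/(fρ)) |∂P/∂n| = 1.55×10⁻³ / (1.30×10⁻⁴ × 1.06) = 11.2 m/s
Converting: 11.2 m/s × 1.944 = 22 knots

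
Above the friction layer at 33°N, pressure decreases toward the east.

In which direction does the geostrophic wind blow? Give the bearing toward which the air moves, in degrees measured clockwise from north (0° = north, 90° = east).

The pressure-gradient force points toward the east (bearing 090°).
Geostrophic balance: in the Northern Hemisphere the Coriolis force deflects motion to the right, so the geostrophic wind blows 90° to the right of the pressure-gradient force (low pressure on the left).
Rotating 090° by 90° clockwise gives 180° — the wind blows toward the south.

180°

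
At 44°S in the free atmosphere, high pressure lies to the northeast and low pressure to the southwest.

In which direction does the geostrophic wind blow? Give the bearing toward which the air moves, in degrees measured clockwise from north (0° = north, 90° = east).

135°

The pressure-gradient force points toward the southwest (bearing 225°).
Geostrophic balance: in the Southern Hemisphere the Coriolis force deflects motion to the left, so the geostrophic wind blows 90° to the left of the pressure-gradient force (low pressure on the right).
Rotating 225° by 90° counterclockwise gives 135° — the wind blows toward the southeast.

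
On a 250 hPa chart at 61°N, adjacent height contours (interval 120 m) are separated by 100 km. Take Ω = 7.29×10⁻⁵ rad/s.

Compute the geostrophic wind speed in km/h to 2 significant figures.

Coriolis parameter at 61°N:
f = 2Ω sin φ = 2 × 7.29×10⁻⁵ × sin 61° = 1.28×10⁻⁴ s⁻¹
Height gradient: |∂Z/∂n| = 120 m / 100000 m = 1.20×10⁻³
On a pressure surface, geostrophic balance gives V_g = (g/f)|∂Z/∂n|:
V_g = 9.81 × 1.20×10⁻³ / 1.28×10⁻⁴ = 92.3 m/s
Converting: 92.3 m/s × 3.6 = 330 km/h

330 km/h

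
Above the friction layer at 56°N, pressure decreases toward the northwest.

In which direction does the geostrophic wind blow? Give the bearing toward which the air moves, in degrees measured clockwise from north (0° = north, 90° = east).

The pressure-gradient force points toward the northwest (bearing 315°).
Geostrophic balance: in the Northern Hemisphere the Coriolis force deflects motion to the right, so the geostrophic wind blows 90° to the right of the pressure-gradient force (low pressure on the left).
Rotating 315° by 90° clockwise gives 045° — the wind blows toward the northeast.

045°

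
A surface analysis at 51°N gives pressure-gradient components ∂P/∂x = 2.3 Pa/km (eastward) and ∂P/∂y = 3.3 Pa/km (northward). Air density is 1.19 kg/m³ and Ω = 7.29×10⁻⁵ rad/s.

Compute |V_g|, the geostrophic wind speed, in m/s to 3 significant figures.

29.8 m/s

Coriolis parameter at 51°N:
f = 2Ω sin φ = 2 × 7.29×10⁻⁵ × sin 51° = 1.13×10⁻⁴ s⁻¹
Component geostrophic relations (x east, y north):
u_g = −(1/(fρ)) ∂P/∂y,  v_g = (1/(fρ)) ∂P/∂x
u_g = −(3.3×10⁻³)/(1.13×10⁻⁴ × 1.19) = −24.5 m/s;  v_g = (2.3×10⁻³)/(1.13×10⁻⁴ × 1.19) = 17.1 m/s
|V_g| = √(u_g² + v_g²) = 29.8 m/s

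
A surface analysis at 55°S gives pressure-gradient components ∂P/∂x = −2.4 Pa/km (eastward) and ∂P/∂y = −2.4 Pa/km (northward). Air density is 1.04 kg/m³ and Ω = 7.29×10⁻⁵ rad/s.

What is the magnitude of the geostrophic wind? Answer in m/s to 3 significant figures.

27.3 m/s

Coriolis parameter at 55°S:
f = 2Ω sin φ = 2 × 7.29×10⁻⁵ × sin 55° = 1.19×10⁻⁴ s⁻¹
In the Southern Hemisphere f is negative: f = −1.19×10⁻⁴ s⁻¹.
Component geostrophic relations (x east, y north):
u_g = −(1/(fρ)) ∂P/∂y,  v_g = (1/(fρ)) ∂P/∂x
u_g = −(−2.4×10⁻³)/(−1.19×10⁻⁴ × 1.04) = −19.3 m/s;  v_g = (−2.4×10⁻³)/(−1.19×10⁻⁴ × 1.04) = 19.3 m/s
|V_g| = √(u_g² + v_g²) = 27.3 m/s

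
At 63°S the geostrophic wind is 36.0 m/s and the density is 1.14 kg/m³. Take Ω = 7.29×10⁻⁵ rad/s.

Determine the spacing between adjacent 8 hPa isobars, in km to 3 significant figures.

150 km

Coriolis parameter at 63°S:
f = 2Ω sin φ = 2 × 7.29×10⁻⁵ × sin 63° = 1.30×10⁻⁴ s⁻¹
Geostrophic balance rearranged: |∂P/∂n| = f ρ V_g
|∂P/∂n| = 1.30×10⁻⁴ × 1.14 × 36.0 = 5.33×10⁻³ Pa/m
Isobar spacing: Δn = ΔP/|∂P/∂n| = 800 Pa / 5.33×10⁻³ Pa/m = 150053 m ≈ 150 km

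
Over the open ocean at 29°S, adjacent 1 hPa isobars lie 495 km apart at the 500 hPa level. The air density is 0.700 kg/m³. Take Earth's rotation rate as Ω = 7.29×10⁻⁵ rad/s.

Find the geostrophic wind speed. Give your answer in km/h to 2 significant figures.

Coriolis parameter at 29°S:
f = 2Ω sin φ = 2 × 7.29×10⁻⁵ × sin 29° = 7.07×10⁻⁵ s⁻¹
Pressure gradient: |∂P/∂n| = 100 Pa / 495000 m = 2.02×10⁻⁴ Pa/m
Geostrophic balance (pressure-gradient force = Coriolis force):
V_g = (1/(fρ)) |∂P/∂n| = 2.02×10⁻⁴ / (7.07×10⁻⁵ × 0.700) = 4.08 m/s
Converting: 4.08 m/s × 3.6 = 15 km/h

15 km/h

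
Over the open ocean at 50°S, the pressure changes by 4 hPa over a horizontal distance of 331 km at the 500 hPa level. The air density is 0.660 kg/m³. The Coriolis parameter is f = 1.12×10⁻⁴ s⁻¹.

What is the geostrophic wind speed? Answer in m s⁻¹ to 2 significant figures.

Pressure gradient: |∂P/∂n| = 400 Pa / 331000 m = 1.21×10⁻³ Pa/m
Geostrophic balance (pressure-gradient force = Coriolis force):
V_g = (1/(fρ)) |∂P/∂n| = 1.21×10⁻³ / (1.12×10⁻⁴ × 0.660) = 16.3 m/s

16 m s⁻¹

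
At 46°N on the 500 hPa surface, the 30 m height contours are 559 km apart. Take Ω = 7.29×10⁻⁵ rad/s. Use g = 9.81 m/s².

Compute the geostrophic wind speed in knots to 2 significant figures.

Coriolis parameter at 46°N:
f = 2Ω sin φ = 2 × 7.29×10⁻⁵ × sin 46° = 1.05×10⁻⁴ s⁻¹
Height gradient: |∂Z/∂n| = 30 m / 559000 m = 5.37×10⁻⁵
On a pressure surface, geostrophic balance gives V_g = (g/f)|∂Z/∂n|:
V_g = 9.81 × 5.37×10⁻⁵ / 1.05×10⁻⁴ = 5.02 m/s
Converting: 5.02 m/s × 1.944 = 9.8 knots

9.8 knots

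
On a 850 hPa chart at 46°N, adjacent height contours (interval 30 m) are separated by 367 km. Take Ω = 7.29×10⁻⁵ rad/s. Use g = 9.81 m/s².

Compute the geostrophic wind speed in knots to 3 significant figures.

14.9 knots

Coriolis parameter at 46°N:
f = 2Ω sin φ = 2 × 7.29×10⁻⁵ × sin 46° = 1.05×10⁻⁴ s⁻¹
Height gradient: |∂Z/∂n| = 30 m / 367000 m = 8.17×10⁻⁵
On a pressure surface, geostrophic balance gives V_g = (g/f)|∂Z/∂n|:
V_g = 9.81 × 8.17×10⁻⁵ / 1.05×10⁻⁴ = 7.65 m/s
Converting: 7.65 m/s × 1.944 = 14.9 knots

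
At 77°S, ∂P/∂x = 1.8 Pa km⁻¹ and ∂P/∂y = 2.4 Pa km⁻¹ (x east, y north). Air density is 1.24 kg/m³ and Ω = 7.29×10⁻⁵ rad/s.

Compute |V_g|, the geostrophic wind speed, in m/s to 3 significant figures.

17.0 m/s

Coriolis parameter at 77°S:
f = 2Ω sin φ = 2 × 7.29×10⁻⁵ × sin 77° = 1.42×10⁻⁴ s⁻¹
In the Southern Hemisphere f is negative: f = −1.42×10⁻⁴ s⁻¹.
Component geostrophic relations (x east, y north):
u_g = −(1/(fρ)) ∂P/∂y,  v_g = (1/(fρ)) ∂P/∂x
u_g = −(2.4×10⁻³)/(−1.42×10⁻⁴ × 1.24) = 13.6 m/s;  v_g = (1.8×10⁻³)/(−1.42×10⁻⁴ × 1.24) = −10.2 m/s
|V_g| = √(u_g² + v_g²) = 17.0 m/s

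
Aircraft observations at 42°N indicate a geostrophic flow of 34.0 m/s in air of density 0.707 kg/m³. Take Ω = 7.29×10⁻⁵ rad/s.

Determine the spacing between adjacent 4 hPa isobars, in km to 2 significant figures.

170 km

Coriolis parameter at 42°N:
f = 2Ω sin φ = 2 × 7.29×10⁻⁵ × sin 42° = 9.76×10⁻⁵ s⁻¹
Geostrophic balance rearranged: |∂P/∂n| = f ρ V_g
|∂P/∂n| = 9.76×10⁻⁵ × 0.707 × 34.0 = 2.35×10⁻³ Pa/m
Isobar spacing: Δn = ΔP/|∂P/∂n| = 400 Pa / 2.35×10⁻³ Pa/m = 170566 m ≈ 170 km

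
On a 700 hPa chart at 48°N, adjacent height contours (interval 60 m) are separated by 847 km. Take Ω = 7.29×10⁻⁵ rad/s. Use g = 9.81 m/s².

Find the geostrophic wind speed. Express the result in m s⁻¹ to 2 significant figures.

6.4 m s⁻¹

Coriolis parameter at 48°N:
f = 2Ω sin φ = 2 × 7.29×10⁻⁵ × sin 48° = 1.08×10⁻⁴ s⁻¹
Height gradient: |∂Z/∂n| = 60 m / 847000 m = 7.08×10⁻⁵
On a pressure surface, geostrophic balance gives V_g = (g/f)|∂Z/∂n|:
V_g = 9.81 × 7.08×10⁻⁵ / 1.08×10⁻⁴ = 6.41 m/s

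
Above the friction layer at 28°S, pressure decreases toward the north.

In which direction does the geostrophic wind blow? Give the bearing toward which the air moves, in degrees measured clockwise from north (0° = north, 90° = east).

The pressure-gradient force points toward the north (bearing 000°).
Geostrophic balance: in the Southern Hemisphere the Coriolis force deflects motion to the left, so the geostrophic wind blows 90° to the left of the pressure-gradient force (low pressure on the right).
Rotating 000° by 90° counterclockwise gives 270° — the wind blows toward the west.

270°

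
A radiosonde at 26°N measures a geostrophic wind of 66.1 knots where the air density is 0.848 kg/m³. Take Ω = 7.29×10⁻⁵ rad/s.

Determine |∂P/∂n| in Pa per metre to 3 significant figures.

1.84×10⁻³ Pa/m

Coriolis parameter at 26°N:
f = 2Ω sin φ = 2 × 7.29×10⁻⁵ × sin 26° = 6.39×10⁻⁵ s⁻¹
Wind speed in SI: 66.1 knots = 34.0 m/s
Geostrophic balance rearranged: |∂P/∂n| = f ρ V_g
|∂P/∂n| = 6.39×10⁻⁵ × 0.848 × 34.0 = 1.84×10⁻³ Pa/m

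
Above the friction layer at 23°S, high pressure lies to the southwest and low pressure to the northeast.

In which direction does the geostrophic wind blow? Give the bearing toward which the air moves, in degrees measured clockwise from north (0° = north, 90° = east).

The pressure-gradient force points toward the northeast (bearing 045°).
Geostrophic balance: in the Southern Hemisphere the Coriolis force deflects motion to the left, so the geostrophic wind blows 90° to the left of the pressure-gradient force (low pressure on the right).
Rotating 045° by 90° counterclockwise gives 315° — the wind blows toward the northwest.

315°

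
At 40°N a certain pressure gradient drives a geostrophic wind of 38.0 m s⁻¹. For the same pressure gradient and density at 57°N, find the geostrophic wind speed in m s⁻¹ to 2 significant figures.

With the same pressure gradient and density, V_g ∝ 1/f ∝ 1/sin φ.
V₂ = V₁ · sin φ₁ / sin φ₂ = 38.0 × sin 40° / sin 57°
V₂ = 38.0 × 0.6428/0.8387 = 29 m s⁻¹

29 m s⁻¹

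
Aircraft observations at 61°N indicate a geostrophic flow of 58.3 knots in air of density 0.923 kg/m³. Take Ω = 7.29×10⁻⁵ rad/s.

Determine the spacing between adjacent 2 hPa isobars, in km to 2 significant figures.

Coriolis parameter at 61°N:
f = 2Ω sin φ = 2 × 7.29×10⁻⁵ × sin 61° = 1.28×10⁻⁴ s⁻¹
Wind speed in SI: 58.3 knots = 30.0 m/s
Geostrophic balance rearranged: |∂P/∂n| = f ρ V_g
|∂P/∂n| = 1.28×10⁻⁴ × 0.923 × 30.0 = 3.53×10⁻³ Pa/m
Isobar spacing: Δn = ΔP/|∂P/∂n| = 200 Pa / 3.53×10⁻³ Pa/m = 56656 m ≈ 57 km

57 km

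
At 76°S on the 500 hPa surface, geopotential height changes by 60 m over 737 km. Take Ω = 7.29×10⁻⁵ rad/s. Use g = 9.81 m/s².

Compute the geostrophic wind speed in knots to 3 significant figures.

Coriolis parameter at 76°S:
f = 2Ω sin φ = 2 × 7.29×10⁻⁵ × sin 76° = 1.41×10⁻⁴ s⁻¹
Height gradient: |∂Z/∂n| = 60 m / 737000 m = 8.14×10⁻⁵
On a pressure surface, geostrophic balance gives V_g = (g/f)|∂Z/∂n|:
V_g = 9.81 × 8.14×10⁻⁵ / 1.41×10⁻⁴ = 5.65 m/s
Converting: 5.65 m/s × 1.944 = 11.0 knots

11.0 knots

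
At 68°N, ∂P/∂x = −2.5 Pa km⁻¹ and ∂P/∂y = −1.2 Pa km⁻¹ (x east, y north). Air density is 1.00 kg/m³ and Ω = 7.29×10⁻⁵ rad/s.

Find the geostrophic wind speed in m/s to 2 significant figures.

21 m/s

Coriolis parameter at 68°N:
f = 2Ω sin φ = 2 × 7.29×10⁻⁵ × sin 68° = 1.35×10⁻⁴ s⁻¹
Component geostrophic relations (x east, y north):
u_g = −(1/(fρ)) ∂P/∂y,  v_g = (1/(fρ)) ∂P/∂x
u_g = −(−1.2×10⁻³)/(1.35×10⁻⁴ × 1.00) = 8.88 m/s;  v_g = (−2.5×10⁻³)/(1.35×10⁻⁴ × 1.00) = −18.5 m/s
|V_g| = √(u_g² + v_g²) = 20.5 m/s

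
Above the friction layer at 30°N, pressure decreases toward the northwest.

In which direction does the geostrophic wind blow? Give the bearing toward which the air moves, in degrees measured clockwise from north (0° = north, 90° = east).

045°

The pressure-gradient force points toward the northwest (bearing 315°).
Geostrophic balance: in the Northern Hemisphere the Coriolis force deflects motion to the right, so the geostrophic wind blows 90° to the right of the pressure-gradient force (low pressure on the left).
Rotating 315° by 90° clockwise gives 045° — the wind blows toward the northeast.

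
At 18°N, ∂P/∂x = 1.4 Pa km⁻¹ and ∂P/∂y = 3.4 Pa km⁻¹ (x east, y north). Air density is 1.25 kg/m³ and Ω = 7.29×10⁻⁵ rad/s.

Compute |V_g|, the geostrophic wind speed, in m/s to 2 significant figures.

Coriolis parameter at 18°N:
f = 2Ω sin φ = 2 × 7.29×10⁻⁵ × sin 18° = 4.51×10⁻⁵ s⁻¹
Component geostrophic relations (x east, y north):
u_g = −(1/(fρ)) ∂P/∂y,  v_g = (1/(fρ)) ∂P/∂x
u_g = −(3.4×10⁻³)/(4.51×10⁻⁵ × 1.25) = −60.4 m/s;  v_g = (1.4×10⁻³)/(4.51×10⁻⁵ × 1.25) = 24.9 m/s
|V_g| = √(u_g² + v_g²) = 65.3 m/s

65 m/s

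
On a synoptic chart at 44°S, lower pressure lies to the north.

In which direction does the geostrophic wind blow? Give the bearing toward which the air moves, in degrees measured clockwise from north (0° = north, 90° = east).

270°

The pressure-gradient force points toward the north (bearing 000°).
Geostrophic balance: in the Southern Hemisphere the Coriolis force deflects motion to the left, so the geostrophic wind blows 90° to the left of the pressure-gradient force (low pressure on the right).
Rotating 000° by 90° counterclockwise gives 270° — the wind blows toward the west.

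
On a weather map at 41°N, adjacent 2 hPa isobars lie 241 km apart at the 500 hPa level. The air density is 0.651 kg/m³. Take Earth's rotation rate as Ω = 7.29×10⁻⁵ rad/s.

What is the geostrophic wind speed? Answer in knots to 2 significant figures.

Coriolis parameter at 41°N:
f = 2Ω sin φ = 2 × 7.29×10⁻⁵ × sin 41° = 9.57×10⁻⁵ s⁻¹
Pressure gradient: |∂P/∂n| = 200 Pa / 241000 m = 8.30×10⁻⁴ Pa/m
Geostrophic balance (pressure-gradient force = Coriolis force):
V_g = (1/(fρ)) |∂P/∂n| = 8.30×10⁻⁴ / (9.57×10⁻⁵ × 0.651) = 13.3 m/s
Converting: 13.3 m/s × 1.944 = 26 knots

26 knots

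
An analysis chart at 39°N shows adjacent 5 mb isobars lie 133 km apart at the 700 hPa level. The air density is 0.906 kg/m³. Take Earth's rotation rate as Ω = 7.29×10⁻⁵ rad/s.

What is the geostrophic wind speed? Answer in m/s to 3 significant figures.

45.2 m/s

Coriolis parameter at 39°N:
f = 2Ω sin φ = 2 × 7.29×10⁻⁵ × sin 39° = 9.18×10⁻⁵ s⁻¹
Pressure gradient: |∂P/∂n| = 500 Pa / 133000 m = 3.76×10⁻³ Pa/m
Geostrophic balance (pressure-gradient force = Coriolis force):
V_g = (1/(fρ)) |∂P/∂n| = 3.76×10⁻³ / (9.18×10⁻⁵ × 0.906) = 45.2 m/s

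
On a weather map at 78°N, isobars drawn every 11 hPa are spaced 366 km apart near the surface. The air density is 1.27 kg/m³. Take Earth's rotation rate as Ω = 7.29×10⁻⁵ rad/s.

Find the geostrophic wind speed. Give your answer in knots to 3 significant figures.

Coriolis parameter at 78°N:
f = 2Ω sin φ = 2 × 7.29×10⁻⁵ × sin 78° = 1.43×10⁻⁴ s⁻¹
Pressure gradient: |∂P/∂n| = 1100 Pa / 366000 m = 3.01×10⁻³ Pa/m
Geostrophic balance (pressure-gradient force = Coriolis force):
V_g = (1/(fρ)) |∂P/∂n| = 3.01×10⁻³ / (1.43×10⁻⁴ × 1.27) = 16.6 m/s
Converting: 16.6 m/s × 1.944 = 32.3 knots

32.3 knots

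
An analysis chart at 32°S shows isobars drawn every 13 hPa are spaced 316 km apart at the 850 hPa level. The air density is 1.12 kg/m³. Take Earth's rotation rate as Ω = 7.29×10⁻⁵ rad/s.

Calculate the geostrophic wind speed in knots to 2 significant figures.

Coriolis parameter at 32°S:
f = 2Ω sin φ = 2 × 7.29×10⁻⁵ × sin 32° = 7.73×10⁻⁵ s⁻¹
Pressure gradient: |∂P/∂n| = 1300 Pa / 316000 m = 4.11×10⁻³ Pa/m
Geostrophic balance (pressure-gradient force = Coriolis force):
V_g = (1/(fρ)) |∂P/∂n| = 4.11×10⁻³ / (7.73×10⁻⁵ × 1.12) = 47.5 m/s
Converting: 47.5 m/s × 1.944 = 92 knots

92 knots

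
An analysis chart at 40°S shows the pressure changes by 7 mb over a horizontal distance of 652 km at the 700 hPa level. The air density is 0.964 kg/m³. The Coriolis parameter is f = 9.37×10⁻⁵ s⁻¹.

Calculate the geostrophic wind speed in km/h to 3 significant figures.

42.8 km/h

Pressure gradient: |∂P/∂n| = 700 Pa / 652000 m = 1.07×10⁻³ Pa/m
Geostrophic balance (pressure-gradient force = Coriolis force):
V_g = (1/(fρ)) |∂P/∂n| = 1.07×10⁻³ / (9.37×10⁻⁵ × 0.964) = 11.9 m/s
Converting: 11.9 m/s × 3.6 = 42.8 km/h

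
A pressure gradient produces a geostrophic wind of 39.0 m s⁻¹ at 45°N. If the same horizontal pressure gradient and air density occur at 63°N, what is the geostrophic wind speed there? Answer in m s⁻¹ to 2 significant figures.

31 m s⁻¹

With the same pressure gradient and density, V_g ∝ 1/f ∝ 1/sin φ.
V₂ = V₁ · sin φ₁ / sin φ₂ = 39.0 × sin 45° / sin 63°
V₂ = 39.0 × 0.7071/0.8910 = 31 m s⁻¹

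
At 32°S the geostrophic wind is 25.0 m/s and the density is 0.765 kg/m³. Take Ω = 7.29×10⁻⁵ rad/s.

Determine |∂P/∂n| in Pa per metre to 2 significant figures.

Coriolis parameter at 32°S:
f = 2Ω sin φ = 2 × 7.29×10⁻⁵ × sin 32° = 7.73×10⁻⁵ s⁻¹
Geostrophic balance rearranged: |∂P/∂n| = f ρ V_g
|∂P/∂n| = 7.73×10⁻⁵ × 0.765 × 25.0 = 1.48×10⁻³ Pa/m

1.5×10⁻³ Pa/m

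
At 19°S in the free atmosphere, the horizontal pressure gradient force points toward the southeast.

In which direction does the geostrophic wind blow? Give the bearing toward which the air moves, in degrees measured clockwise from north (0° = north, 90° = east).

The pressure-gradient force points toward the southeast (bearing 135°).
Geostrophic balance: in the Southern Hemisphere the Coriolis force deflects motion to the left, so the geostrophic wind blows 90° to the left of the pressure-gradient force (low pressure on the right).
Rotating 135° by 90° counterclockwise gives 045° — the wind blows toward the northeast.

045°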